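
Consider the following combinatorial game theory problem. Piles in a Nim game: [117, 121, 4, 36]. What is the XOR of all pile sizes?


We need the XOR (exclusive or) of all pile sizes.
After XOR-ing pile 1 (size 117): 0 XOR 117 = 117
After XOR-ing pile 2 (size 121): 117 XOR 121 = 12
After XOR-ing pile 3 (size 4): 12 XOR 4 = 8
After XOR-ing pile 4 (size 36): 8 XOR 36 = 44
The Nim-value of this position is 44.

44


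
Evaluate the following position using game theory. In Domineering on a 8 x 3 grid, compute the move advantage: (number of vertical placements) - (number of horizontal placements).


Board is 8 x 3 (rows x cols).
Left (vertical) placements: (rows-1) * cols = 7 * 3 = 21
Right (horizontal) placements: rows * (cols-1) = 8 * 2 = 16
Advantage = Left - Right = 21 - 16 = 5

5


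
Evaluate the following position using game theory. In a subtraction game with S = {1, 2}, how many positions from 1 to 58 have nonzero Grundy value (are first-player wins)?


Subtraction set S = {1, 2}, so G(n) = n mod 3.
G(n) = 0 when n is a multiple of 3.
Multiples of 3 in [1, 58]: 19
N-positions (nonzero Grundy) = 58 - 19 = 39

39


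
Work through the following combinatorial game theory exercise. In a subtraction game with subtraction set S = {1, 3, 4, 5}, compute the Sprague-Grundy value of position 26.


The subtraction set is S = {1, 3, 4, 5}.
G(k) = mex{ G(k - s) : s in S, s <= k }. We compute iteratively: G(0) = 0.
G(1) = mex({0}) = 1
G(2) = mex({1}) = 0
G(3) = mex({0}) = 1
G(4) = mex({0, 1}) = 2
G(5) = mex({0, 1, 2}) = 3
G(6) = mex({0, 1, 3}) = 2
G(7) = mex({0, 1, 2}) = 3
G(8) = mex({1, 2, 3}) = 0
G(9) = mex({0, 2, 3}) = 1
G(10) = mex({1, 2, 3}) = 0
G(11) = mex({0, 2, 3}) = 1
G(12) = mex({0, 1, 3}) = 2
Observe that G(8)..G(12) = 0, 1, 0, 1, 2 repeats G(0)..G(4) = 0, 1, 0, 1, 2.
For k >= max(S) = 5, G(k) is determined by the previous 5 values G(k-5)..G(k-1); a window of 5 consecutive values has recurred shifted by 8, so by induction G(k + 8) = G(k) for all k >= 0: the sequence is periodic from the start with period 8.
One period: G(0..7) = 0, 1, 0, 1, 2, 3, 2, 3.
26 mod 8 = 2, so G(26) = G(2) = 0.

0


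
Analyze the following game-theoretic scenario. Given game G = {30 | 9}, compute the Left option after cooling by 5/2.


Original game: {30 | 9} (a switch {a | b} with a > b).
Cooling by t (for t below the temperature (a - b)/2 = 21/2) taxes each move by t: {a | b} cooled by t is {a - t | b + t}.
Cooling amount: t = 5/2
Cooled Left option: 30 - 5/2 = 55/2
Cooled Right option: 9 + 5/2 = 23/2
Cooled game: {55/2 | 23/2}
Left option = 55/2

55/2


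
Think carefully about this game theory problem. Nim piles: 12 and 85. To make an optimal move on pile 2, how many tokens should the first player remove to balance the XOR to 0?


Piles: 12 and 85
Current XOR: 12 XOR 85 = 89 (non-zero, so this is an N-position).
To make the XOR zero, we need to find a move that balances the piles.
For pile 2 (size 85): target = 85 XOR 89 = 12
We reduce pile 2 from 85 to 12.
Tokens removed: 85 - 12 = 73
Verification: 12 XOR 12 = 0

73


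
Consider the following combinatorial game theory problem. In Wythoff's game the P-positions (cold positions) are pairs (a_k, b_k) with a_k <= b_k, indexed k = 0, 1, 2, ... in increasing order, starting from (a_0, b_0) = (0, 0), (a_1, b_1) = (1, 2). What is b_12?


By Wythoff's theorem, a_k = floor(k * phi) and b_k = floor(k * phi^2) = a_k + k, where phi = (1 + sqrt(5))/2 is the golden ratio.
phi = (1 + sqrt(5))/2 = 1.618034
phi^2 = phi + 1 = 2.618034
k = 12
k * phi^2 = 12 * 2.618034 = 31.416408
b_12 = floor(k * phi^2) = 31 (check: a_12 + k = 19 + 12 = 31)

31


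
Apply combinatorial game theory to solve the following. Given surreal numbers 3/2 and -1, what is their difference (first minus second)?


x = 3/2, y = -1
Converting to common denominator: 2
x = 3/2, y = -2/2
x - y = 3/2 - -1 = 5/2

5/2


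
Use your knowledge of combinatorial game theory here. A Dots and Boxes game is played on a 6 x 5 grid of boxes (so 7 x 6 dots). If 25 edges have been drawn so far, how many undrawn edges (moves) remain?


Grid: 6 x 5 boxes, i.e. 7 rows and 6 columns of dots.
Horizontal edges: (rows + 1) * cols = 7 * 5 = 35
Vertical edges: rows * (cols + 1) = 6 * 6 = 36
Total edges: 35 + 36 = 71
Edges drawn: 25
Remaining: 71 - 25 = 46

46


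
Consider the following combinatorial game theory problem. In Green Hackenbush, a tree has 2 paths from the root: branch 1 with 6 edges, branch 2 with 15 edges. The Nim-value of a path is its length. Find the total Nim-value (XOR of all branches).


The tree has 2 branches from the ground vertex.
In Green Hackenbush, the Nim-value of a simple path of length k is k.
Branch 1: length 6, Nim-value = 6
Branch 2: length 15, Nim-value = 15
Total Nim-value = XOR of all branch values:
0 XOR 6 = 6
6 XOR 15 = 9
Nim-value of the tree = 9

9


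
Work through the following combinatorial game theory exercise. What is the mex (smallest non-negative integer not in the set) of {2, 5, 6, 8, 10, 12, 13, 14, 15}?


Set = {2, 5, 6, 8, 10, 12, 13, 14, 15}
0 is NOT in the set. This is the mex.
mex = 0

0


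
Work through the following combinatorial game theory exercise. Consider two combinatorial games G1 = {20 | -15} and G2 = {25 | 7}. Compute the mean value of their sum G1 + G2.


G1 = {20 | -15}, G2 = {25 | 7}
Each is a switch {a | b} with numbers a > b; its mean value is (a + b)/2, and mean value is additive over game sums: m(G1 + G2) = m(G1) + m(G2).
Mean of G1 = (20 + (-15))/2 = 5/2 = 5/2
Mean of G2 = (25 + (7))/2 = 32/2 = 16
Mean of G1 + G2 = 5/2 + 16 = 37/2

37/2


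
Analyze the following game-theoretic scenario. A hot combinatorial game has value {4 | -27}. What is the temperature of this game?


The game is {4 | -27}, a switch {a | b} with numbers a > b.
Cooling {a | b} by t gives {a - t | b + t}, which stops being hot when a - t = b + t, i.e. at t = (a - b)/2. So the temperature of a switch is (a - b)/2.
Temperature = (Left option - Right option) / 2
= (4 - (-27)) / 2
= 31 / 2
= 31/2

31/2


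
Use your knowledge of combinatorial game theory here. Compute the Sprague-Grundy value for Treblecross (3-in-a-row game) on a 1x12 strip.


Treblecross: place X on empty cells; 3-in-a-row wins.
Playing within two cells of an existing X lets the opponent win at once, so sensible play treats the cells i-2..i+2 around each X as dead. The player left with no safe cell loses, so this is a normal-play take-away game on strips of safe cells.
Placing X at cell i (0-indexed) of a strip of k safe cells leaves independent strips of sizes max(0, i-2) and max(0, k-i-3). Hence G(k) = mex{ G(max(0,i-2)) XOR G(max(0,k-i-3)) : 0 <= i < k }, with G(0) = 0.
G(1): splits (0,0):0^0=0 -> mex({0}) = 1
G(2): splits (0,0):0^0=0 -> mex({0}) = 1
G(3): splits (0,0):0^0=0 -> mex({0}) = 1
G(4): splits (0,1):0^1=1 (0,0):0^0=0 -> mex({0, 1}) = 2
G(5): splits (0,2):0^1=1 (0,1):0^1=1 (0,0):0^0=0 -> mex({0, 1}) = 2
G(6) = mex({1}) = 0
G(7) = mex({0, 1, 2}) = 3
G(8) = mex({0, 1, 2}) = 3
G(9) = mex({0, 2}) = 1
G(10) = mex({0, 2, 3}) = 1
G(11) = mex({0, 3}) = 1
G(12) = mex({1, 3}) = 0
Therefore G(12) = 0.

0


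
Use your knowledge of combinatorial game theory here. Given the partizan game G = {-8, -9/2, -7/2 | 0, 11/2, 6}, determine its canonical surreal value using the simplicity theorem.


Left options: {-8, -9/2, -7/2}, max = -7/2
Right options: {0, 11/2, 6}, min = 0
All options are numbers and max(Left) < min(Right), so by the simplicity theorem the value is the simplest (earliest-born) number strictly between -7/2 and 0.
Integers -3 through -1 all lie strictly between -7/2 and 0.
Among integers, the simplest (lowest birthday = smallest |n|; 0 is born on day 0, +-n on day n) is -1.
No non-integer in the interval can be simpler: if x is a non-integer in the interval, then floor(x) or ceil(x) also lies in the interval (the interval contains an integer), and both are proper prefixes of x's sign expansion, i.e. born earlier. So the game value is -1.
Game value = -1

-1


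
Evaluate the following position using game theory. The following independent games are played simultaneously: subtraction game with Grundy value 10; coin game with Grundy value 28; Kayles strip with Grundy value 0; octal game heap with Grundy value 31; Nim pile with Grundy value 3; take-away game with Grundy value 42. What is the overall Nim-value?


By the Sprague-Grundy theorem, the Grundy value of a sum of games is the XOR of individual Grundy values.
subtraction game: Grundy value = 10. Running XOR: 0 XOR 10 = 10
coin game: Grundy value = 28. Running XOR: 10 XOR 28 = 22
Kayles strip: Grundy value = 0. Running XOR: 22 XOR 0 = 22
octal game heap: Grundy value = 31. Running XOR: 22 XOR 31 = 9
Nim pile: Grundy value = 3. Running XOR: 9 XOR 3 = 10
take-away game: Grundy value = 42. Running XOR: 10 XOR 42 = 32
The combined Grundy value is 32.

32


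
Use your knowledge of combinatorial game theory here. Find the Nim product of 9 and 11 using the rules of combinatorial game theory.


Nim multiplication is bilinear over XOR: (u XOR v) * w = (u*w) XOR (v*w).
So we split each operand into its bit components and XOR the pairwise Nim products.
9 = 1 + 8 (as XOR of powers of 2).
11 = 1 + 2 + 8 (as XOR of powers of 2).
Using the standard Nim-product table on single bits:
  2*2 = 3,   2*4 = 8,   2*8 = 12,
  4*4 = 6,   4*8 = 11,  8*8 = 13,
and  1*x = x (identity), k*l = l*k (commutative).
Pairwise Nim products:
  1 * 1 = 1
  1 * 2 = 2
  1 * 8 = 8
  8 * 1 = 8
  8 * 2 = 12
  8 * 8 = 13
XOR them: 1 XOR 2 XOR 8 XOR 8 XOR 12 XOR 13 = 2.
Result: 9 * 11 = 2 (in Nim).

2


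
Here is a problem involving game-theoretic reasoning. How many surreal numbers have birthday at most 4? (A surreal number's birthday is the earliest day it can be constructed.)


Day 0: {|} = 0 is born. Count = 1.
Day n: the number of surreal numbers born by day n is 2^(n+1) - 1.
By day 0: 2^1 - 1 = 1
By day 1: 2^2 - 1 = 3
By day 2: 2^3 - 1 = 7
By day 3: 2^4 - 1 = 15
By day 4: 2^5 - 1 = 31
By day 4: 31 surreal numbers.

31


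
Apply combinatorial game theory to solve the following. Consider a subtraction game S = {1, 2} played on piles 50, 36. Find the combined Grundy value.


Subtraction set: {1, 2}
For this subtraction set, G(n) = n mod 3 (period = max + 1 = 3).
Pile 1 (size 50): G(50) = 50 mod 3 = 2
Pile 2 (size 36): G(36) = 36 mod 3 = 0
Total Grundy value = XOR of all: 2 XOR 0 = 2

2


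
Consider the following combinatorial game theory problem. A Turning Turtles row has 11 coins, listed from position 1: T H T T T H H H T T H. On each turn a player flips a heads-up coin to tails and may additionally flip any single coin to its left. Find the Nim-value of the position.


Coins: T H T T T H H H T T H
Key fact: a single head at position k behaves exactly like a Nim heap of size k (turning it to T and optionally flipping a coin at j < k corresponds to moving the heap from k to j, or to 0), and heads combine as a disjunctive sum (two heads at the same place would cancel, matching j XOR j = 0). So the Nim-value is the XOR of the 1-indexed positions of the heads.
Face-up positions (1-indexed): [2, 6, 7, 8, 11]
XOR 0 with 2: 0 XOR 2 = 2
XOR 2 with 6: 2 XOR 6 = 4
XOR 4 with 7: 4 XOR 7 = 3
XOR 3 with 8: 3 XOR 8 = 11
XOR 11 with 11: 11 XOR 11 = 0
Nim-value = 0

0


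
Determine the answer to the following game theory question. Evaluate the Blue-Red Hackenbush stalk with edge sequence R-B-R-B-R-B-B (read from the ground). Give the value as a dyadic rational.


Edges (from ground): R-B-R-B-R-B-B
By Berlekamp's sign-expansion rule, a Blue-Red Hackenbush stalk has the value of the surreal number whose sign sequence is the edge sequence with B -> + and R -> -.
Sign sequence: -+-+-++
Trace the sign expansion in the surreal number tree, starting from 0:
Edge 1: R (sign -) -> bounds (-inf, 0), value = -1
Edge 2: B (sign +) -> bounds (-1, 0), value = -1/2
Edge 3: R (sign -) -> bounds (-1, -1/2), value = -3/4
Edge 4: B (sign +) -> bounds (-3/4, -1/2), value = -5/8
Edge 5: R (sign -) -> bounds (-3/4, -5/8), value = -11/16
Edge 6: B (sign +) -> bounds (-11/16, -5/8), value = -21/32
Edge 7: B (sign +) -> bounds (-21/32, -5/8), value = -41/64
Game value = -41/64

-41/64


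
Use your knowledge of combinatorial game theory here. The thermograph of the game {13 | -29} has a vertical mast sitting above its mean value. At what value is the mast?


Game = {13 | -29}, a switch {a | b} with numbers a > b.
Its thermograph has left wall a - t and right wall b + t, which meet at t = (a - b)/2, where both equal (a + b)/2. So the mast (mean value) is at (a + b)/2.
Mean = (13 + (-29))/2 = -16/2 = -8

-8


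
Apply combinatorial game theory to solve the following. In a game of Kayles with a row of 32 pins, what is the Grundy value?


Kayles: a move removes 1 or 2 adjacent pins from a contiguous row.
Removing pins from a row of k leaves two independent rows (a, b) with a + b = k - 1 (one pin) or a + b = k - 2 (two pins); an end removal gives a = 0.
By Sprague-Grundy, G(k) = mex{ G(a) XOR G(b) } over all these splits. G(0) = 0.
G(1): splits (0,0):0^0=0 -> mex({0}) = 1
G(2): splits (0,1):0^1=1 (0,0):0^0=0 -> mex({0, 1}) = 2
G(3): splits (0,2):0^2=2 (1,1):1^1=0 (0,1):0^1=1 -> mex({0, 1, 2}) = 3
G(4): splits (0,3):0^3=3 (1,2):1^2=3 (0,2):0^2=2 (1,1):1^1=0 -> mex({0, 2, 3}) = 1
G(5): splits (0,4):0^1=1 (1,3):1^3=2 (2,2):2^2=0 (0,3):0^3=3 (1,2):1^2=3 -> mex({0, 1, 2, 3}) = 4
G(6) = mex({0, 1, 2, 4}) = 3
G(7) = mex({0, 1, 3, 4, 5}) = 2
G(8) = mex({0, 2, 3, 5, 6}) = 1
G(9) = mex({0, 1, 2, 3, 6, 7}) = 4
G(10) = mex({0, 1, 3, 4, 5, 7}) = 2
G(11) = mex({0, 1, 2, 3, 4, 5}) = 6
G(12) = mex({0, 1, 2, 3, 5, 6, 7}) = 4
G(13) = mex({0, 2, 3, 4, 6, 7}) = 1
G(14) = mex({0, 1, 4, 5, 6, 7}) = 2
G(15) = mex({0, 1, 2, 3, 4, 5, 6}) = 7
G(16) = mex({0, 2, 3, 5, 6, 7}) = 1
G(17) = mex({0, 1, 2, 3, 5, 6, 7}) = 4
G(18) = mex({0, 1, 2, 4, 5, 6}) = 3
G(19) = mex({0, 1, 3, 4, 5, 7}) = 2
G(20) = mex({0, 2, 3, 4, 5, 6, 7}) = 1
G(21) = mex({0, 1, 2, 3, 5, 6, 7}) = 4
G(22) = mex({0, 1, 2, 3, 4, 5, 7}) = 6
G(23) = mex({0, 1, 2, 3, 4, 5, 6}) = 7
G(24) = mex({0, 1, 2, 3, 5, 6, 7}) = 4
G(25) = mex({0, 2, 3, 4, 6, 7}) = 1
G(26) = mex({0, 1, 3, 4, 5, 6, 7}) = 2
G(27) = mex({0, 1, 2, 3, 4, 5, 6, 7}) = 8
G(28) = mex({0, 1, 2, 3, 4, 6, 7, 8}) = 5
G(29) = mex({0, 1, 2, 3, 5, 6, 7, 8, 9}) = 4
G(30) = mex({0, 1, 2, 3, 4, 5, 6, 9, 10}) = 7
G(31) = mex({0, 1, 3, 4, 5, 7, 10, 11}) = 2
G(32) = mex({0, 2, 3, 4, 5, 6, 7, 9, 11}) = 1
Therefore G(32) = 1.

1


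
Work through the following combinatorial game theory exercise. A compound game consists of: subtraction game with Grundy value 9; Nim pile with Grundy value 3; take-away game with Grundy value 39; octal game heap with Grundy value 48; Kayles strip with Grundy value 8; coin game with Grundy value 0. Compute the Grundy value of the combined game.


By the Sprague-Grundy theorem, the Grundy value of a sum of games is the XOR of individual Grundy values.
subtraction game: Grundy value = 9. Running XOR: 0 XOR 9 = 9
Nim pile: Grundy value = 3. Running XOR: 9 XOR 3 = 10
take-away game: Grundy value = 39. Running XOR: 10 XOR 39 = 45
octal game heap: Grundy value = 48. Running XOR: 45 XOR 48 = 29
Kayles strip: Grundy value = 8. Running XOR: 29 XOR 8 = 21
coin game: Grundy value = 0. Running XOR: 21 XOR 0 = 21
The combined Grundy value is 21.

21


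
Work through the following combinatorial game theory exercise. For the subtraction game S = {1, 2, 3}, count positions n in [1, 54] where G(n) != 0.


Subtraction set S = {1, 2, 3}, so G(n) = n mod 4.
G(n) = 0 when n is a multiple of 4.
Multiples of 4 in [1, 54]: 13
N-positions (nonzero Grundy) = 54 - 13 = 41

41


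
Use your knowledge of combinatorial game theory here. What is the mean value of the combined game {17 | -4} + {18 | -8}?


G1 = {17 | -4}, G2 = {18 | -8}
Each is a switch {a | b} with numbers a > b; its mean value is (a + b)/2, and mean value is additive over game sums: m(G1 + G2) = m(G1) + m(G2).
Mean of G1 = (17 + (-4))/2 = 13/2 = 13/2
Mean of G2 = (18 + (-8))/2 = 10/2 = 5
Mean of G1 + G2 = 13/2 + 5 = 23/2

23/2


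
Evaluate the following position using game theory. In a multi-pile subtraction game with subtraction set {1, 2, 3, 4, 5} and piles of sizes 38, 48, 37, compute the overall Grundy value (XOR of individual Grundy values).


Subtraction set: {1, 2, 3, 4, 5}
For this subtraction set, G(n) = n mod 6 (period = max + 1 = 6).
Pile 1 (size 38): G(38) = 38 mod 6 = 2
Pile 2 (size 48): G(48) = 48 mod 6 = 0
Pile 3 (size 37): G(37) = 37 mod 6 = 1
Total Grundy value = XOR of all: 2 XOR 0 XOR 1 = 3

3


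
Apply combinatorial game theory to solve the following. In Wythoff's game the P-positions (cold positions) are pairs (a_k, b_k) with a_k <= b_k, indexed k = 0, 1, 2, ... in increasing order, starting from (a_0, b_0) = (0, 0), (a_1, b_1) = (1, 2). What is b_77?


By Wythoff's theorem, a_k = floor(k * phi) and b_k = floor(k * phi^2) = a_k + k, where phi = (1 + sqrt(5))/2 is the golden ratio.
phi = (1 + sqrt(5))/2 = 1.618034
phi^2 = phi + 1 = 2.618034
k = 77
k * phi^2 = 77 * 2.618034 = 201.588617
b_77 = floor(k * phi^2) = 201 (check: a_77 + k = 124 + 77 = 201)

201


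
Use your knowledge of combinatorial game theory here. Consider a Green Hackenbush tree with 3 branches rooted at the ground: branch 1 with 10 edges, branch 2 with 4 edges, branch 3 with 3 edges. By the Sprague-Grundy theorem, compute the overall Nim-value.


The tree has 3 branches from the ground vertex.
In Green Hackenbush, the Nim-value of a simple path of length k is k.
Branch 1: length 10, Nim-value = 10
Branch 2: length 4, Nim-value = 4
Branch 3: length 3, Nim-value = 3
Total Nim-value = XOR of all branch values:
0 XOR 10 = 10
10 XOR 4 = 14
14 XOR 3 = 13
Nim-value of the tree = 13

13


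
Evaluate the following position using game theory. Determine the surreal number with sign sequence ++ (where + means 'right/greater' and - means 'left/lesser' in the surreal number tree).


Sign expansion: ++
Rule: track bounds (lo, hi), initially (-inf, +inf). On '+', the current value becomes lo and we move to the simplest number in (value, hi): value + 1 if hi = +inf, otherwise the midpoint (value + hi)/2. On '-', the current value becomes hi and we move to value - 1 if lo = -inf, otherwise the midpoint (lo + value)/2.
Start at 0.
Step 1: sign = +, move right. Bounds: (0, +inf). Value = 1
Step 2: sign = +, move right. Bounds: (1, +inf). Value = 2
The surreal number with sign expansion ++ is 2.

2


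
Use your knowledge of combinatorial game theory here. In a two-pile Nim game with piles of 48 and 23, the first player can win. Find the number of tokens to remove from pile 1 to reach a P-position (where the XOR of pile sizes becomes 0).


Piles: 48 and 23
Current XOR: 48 XOR 23 = 39 (non-zero, so this is an N-position).
To make the XOR zero, we need to find a move that balances the piles.
For pile 1 (size 48): target = 48 XOR 39 = 23
We reduce pile 1 from 48 to 23.
Tokens removed: 48 - 23 = 25
Verification: 23 XOR 23 = 0

25


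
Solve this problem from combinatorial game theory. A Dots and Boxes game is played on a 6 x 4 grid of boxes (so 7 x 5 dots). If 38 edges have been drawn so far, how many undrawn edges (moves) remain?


Grid: 6 x 4 boxes, i.e. 7 rows and 5 columns of dots.
Horizontal edges: (rows + 1) * cols = 7 * 4 = 28
Vertical edges: rows * (cols + 1) = 6 * 5 = 30
Total edges: 28 + 30 = 58
Edges drawn: 38
Remaining: 58 - 38 = 20

20


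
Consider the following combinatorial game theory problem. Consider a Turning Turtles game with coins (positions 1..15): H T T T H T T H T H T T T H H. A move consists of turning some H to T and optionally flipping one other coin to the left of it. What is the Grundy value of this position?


Coins: H T T T H T T H T H T T T H H
Key fact: a single head at position k behaves exactly like a Nim heap of size k (turning it to T and optionally flipping a coin at j < k corresponds to moving the heap from k to j, or to 0), and heads combine as a disjunctive sum (two heads at the same place would cancel, matching j XOR j = 0). So the Nim-value is the XOR of the 1-indexed positions of the heads.
Face-up positions (1-indexed): [1, 5, 8, 10, 14, 15]
XOR 0 with 1: 0 XOR 1 = 1
XOR 1 with 5: 1 XOR 5 = 4
XOR 4 with 8: 4 XOR 8 = 12
XOR 12 with 10: 12 XOR 10 = 6
XOR 6 with 14: 6 XOR 14 = 8
XOR 8 with 15: 8 XOR 15 = 7
Nim-value = 7

7


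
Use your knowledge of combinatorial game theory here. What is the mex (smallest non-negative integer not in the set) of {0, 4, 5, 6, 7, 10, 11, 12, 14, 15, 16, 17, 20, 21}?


Set = {0, 4, 5, 6, 7, 10, 11, 12, 14, 15, 16, 17, 20, 21}
0 is in the set.
1 is NOT in the set. This is the mex.
mex = 1

1


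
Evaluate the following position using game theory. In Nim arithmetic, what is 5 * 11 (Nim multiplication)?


Nim multiplication is bilinear over XOR: (u XOR v) * w = (u*w) XOR (v*w).
So we split each operand into its bit components and XOR the pairwise Nim products.
5 = 1 + 4 (as XOR of powers of 2).
11 = 1 + 2 + 8 (as XOR of powers of 2).
Using the standard Nim-product table on single bits:
  2*2 = 3,   2*4 = 8,   2*8 = 12,
  4*4 = 6,   4*8 = 11,  8*8 = 13,
and  1*x = x (identity), k*l = l*k (commutative).
Pairwise Nim products:
  1 * 1 = 1
  1 * 2 = 2
  1 * 8 = 8
  4 * 1 = 4
  4 * 2 = 8
  4 * 8 = 11
XOR them: 1 XOR 2 XOR 8 XOR 4 XOR 8 XOR 11 = 12.
Result: 5 * 11 = 12 (in Nim).

12


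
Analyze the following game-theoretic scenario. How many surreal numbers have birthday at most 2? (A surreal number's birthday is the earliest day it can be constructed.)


Day 0: {|} = 0 is born. Count = 1.
Day n: the number of surreal numbers born by day n is 2^(n+1) - 1.
By day 0: 2^1 - 1 = 1
By day 1: 2^2 - 1 = 3
By day 2: 2^3 - 1 = 7
By day 2: 7 surreal numbers.

7


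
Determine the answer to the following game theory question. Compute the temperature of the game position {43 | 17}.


The game is {43 | 17}, a switch {a | b} with numbers a > b.
Cooling {a | b} by t gives {a - t | b + t}, which stops being hot when a - t = b + t, i.e. at t = (a - b)/2. So the temperature of a switch is (a - b)/2.
Temperature = (Left option - Right option) / 2
= (43 - (17)) / 2
= 26 / 2
= 13

13


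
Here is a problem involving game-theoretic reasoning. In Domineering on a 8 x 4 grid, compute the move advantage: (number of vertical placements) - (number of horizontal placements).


Board is 8 x 4 (rows x cols).
Left (vertical) placements: (rows-1) * cols = 7 * 4 = 28
Right (horizontal) placements: rows * (cols-1) = 8 * 3 = 24
Advantage = Left - Right = 28 - 24 = 4

4


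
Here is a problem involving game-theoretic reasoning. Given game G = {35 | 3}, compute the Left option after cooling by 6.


Original game: {35 | 3} (a switch {a | b} with a > b).
Cooling by t (for t below the temperature (a - b)/2 = 16) taxes each move by t: {a | b} cooled by t is {a - t | b + t}.
Cooling amount: t = 6
Cooled Left option: 35 - 6 = 29
Cooled Right option: 3 + 6 = 9
Cooled game: {29 | 9}
Left option = 29

29


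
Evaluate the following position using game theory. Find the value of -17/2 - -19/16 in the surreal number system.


x = -17/2, y = -19/16
Converting to common denominator: 16
x = -136/16, y = -19/16
x - y = -17/2 - -19/16 = -117/16

-117/16


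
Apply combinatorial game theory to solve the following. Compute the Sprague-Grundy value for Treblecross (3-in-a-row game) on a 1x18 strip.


Treblecross: place X on empty cells; 3-in-a-row wins.
Playing within two cells of an existing X lets the opponent win at once, so sensible play treats the cells i-2..i+2 around each X as dead. The player left with no safe cell loses, so this is a normal-play take-away game on strips of safe cells.
Placing X at cell i (0-indexed) of a strip of k safe cells leaves independent strips of sizes max(0, i-2) and max(0, k-i-3). Hence G(k) = mex{ G(max(0,i-2)) XOR G(max(0,k-i-3)) : 0 <= i < k }, with G(0) = 0.
G(1): splits (0,0):0^0=0 -> mex({0}) = 1
G(2): splits (0,0):0^0=0 -> mex({0}) = 1
G(3): splits (0,0):0^0=0 -> mex({0}) = 1
G(4): splits (0,1):0^1=1 (0,0):0^0=0 -> mex({0, 1}) = 2
G(5): splits (0,2):0^1=1 (0,1):0^1=1 (0,0):0^0=0 -> mex({0, 1}) = 2
G(6) = mex({1}) = 0
G(7) = mex({0, 1, 2}) = 3
G(8) = mex({0, 1, 2}) = 3
G(9) = mex({0, 2}) = 1
G(10) = mex({0, 2, 3}) = 1
G(11) = mex({0, 3}) = 1
G(12) = mex({1, 3}) = 0
G(13) = mex({0, 1, 2, 3}) = 4
G(14) = mex({0, 1, 2}) = 3
G(15) = mex({0, 1, 2}) = 3
G(16) = mex({0, 1, 2, 4}) = 3
G(17) = mex({0, 1, 3, 4}) = 2
G(18) = mex({0, 1, 3, 4}) = 2
Therefore G(18) = 2.

2


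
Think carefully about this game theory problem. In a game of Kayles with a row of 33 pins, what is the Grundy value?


Kayles: a move removes 1 or 2 adjacent pins from a contiguous row.
Removing pins from a row of k leaves two independent rows (a, b) with a + b = k - 1 (one pin) or a + b = k - 2 (two pins); an end removal gives a = 0.
By Sprague-Grundy, G(k) = mex{ G(a) XOR G(b) } over all these splits. G(0) = 0.
G(1): splits (0,0):0^0=0 -> mex({0}) = 1
G(2): splits (0,1):0^1=1 (0,0):0^0=0 -> mex({0, 1}) = 2
G(3): splits (0,2):0^2=2 (1,1):1^1=0 (0,1):0^1=1 -> mex({0, 1, 2}) = 3
G(4): splits (0,3):0^3=3 (1,2):1^2=3 (0,2):0^2=2 (1,1):1^1=0 -> mex({0, 2, 3}) = 1
G(5): splits (0,4):0^1=1 (1,3):1^3=2 (2,2):2^2=0 (0,3):0^3=3 (1,2):1^2=3 -> mex({0, 1, 2, 3}) = 4
G(6) = mex({0, 1, 2, 4}) = 3
G(7) = mex({0, 1, 3, 4, 5}) = 2
G(8) = mex({0, 2, 3, 5, 6}) = 1
G(9) = mex({0, 1, 2, 3, 6, 7}) = 4
G(10) = mex({0, 1, 3, 4, 5, 7}) = 2
G(11) = mex({0, 1, 2, 3, 4, 5}) = 6
G(12) = mex({0, 1, 2, 3, 5, 6, 7}) = 4
G(13) = mex({0, 2, 3, 4, 6, 7}) = 1
G(14) = mex({0, 1, 4, 5, 6, 7}) = 2
G(15) = mex({0, 1, 2, 3, 4, 5, 6}) = 7
G(16) = mex({0, 2, 3, 5, 6, 7}) = 1
G(17) = mex({0, 1, 2, 3, 5, 6, 7}) = 4
G(18) = mex({0, 1, 2, 4, 5, 6}) = 3
G(19) = mex({0, 1, 3, 4, 5, 7}) = 2
G(20) = mex({0, 2, 3, 4, 5, 6, 7}) = 1
G(21) = mex({0, 1, 2, 3, 5, 6, 7}) = 4
G(22) = mex({0, 1, 2, 3, 4, 5, 7}) = 6
G(23) = mex({0, 1, 2, 3, 4, 5, 6}) = 7
G(24) = mex({0, 1, 2, 3, 5, 6, 7}) = 4
G(25) = mex({0, 2, 3, 4, 6, 7}) = 1
G(26) = mex({0, 1, 3, 4, 5, 6, 7}) = 2
G(27) = mex({0, 1, 2, 3, 4, 5, 6, 7}) = 8
G(28) = mex({0, 1, 2, 3, 4, 6, 7, 8}) = 5
G(29) = mex({0, 1, 2, 3, 5, 6, 7, 8, 9}) = 4
G(30) = mex({0, 1, 2, 3, 4, 5, 6, 9, 10}) = 7
G(31) = mex({0, 1, 3, 4, 5, 7, 10, 11}) = 2
G(32) = mex({0, 2, 3, 4, 5, 6, 7, 9, 11}) = 1
G(33) = mex({0, 1, 2, 3, 4, 5, 6, 7, 9, 12}) = 8
Therefore G(33) = 8.

8


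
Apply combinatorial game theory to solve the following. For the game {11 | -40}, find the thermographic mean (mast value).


Game = {11 | -40}, a switch {a | b} with numbers a > b.
Its thermograph has left wall a - t and right wall b + t, which meet at t = (a - b)/2, where both equal (a + b)/2. So the mast (mean value) is at (a + b)/2.
Mean = (11 + (-40))/2 = -29/2 = -29/2

-29/2


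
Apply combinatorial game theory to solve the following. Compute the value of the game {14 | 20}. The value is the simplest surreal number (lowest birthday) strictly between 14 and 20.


Left options: {14}, max = 14
Right options: {20}, min = 20
All options are numbers and max(Left) < min(Right), so by the simplicity theorem the value is the simplest (earliest-born) number strictly between 14 and 20.
Integers 15 through 19 all lie strictly between 14 and 20.
Among integers, the simplest (lowest birthday = smallest |n|; 0 is born on day 0, +-n on day n) is 15.
No non-integer in the interval can be simpler: if x is a non-integer in the interval, then floor(x) or ceil(x) also lies in the interval (the interval contains an integer), and both are proper prefixes of x's sign expansion, i.e. born earlier. So the game value is 15.
Game value = 15

15


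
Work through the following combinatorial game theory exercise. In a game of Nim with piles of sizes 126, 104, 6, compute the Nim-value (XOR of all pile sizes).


We need the XOR (exclusive or) of all pile sizes.
After XOR-ing pile 1 (size 126): 0 XOR 126 = 126
After XOR-ing pile 2 (size 104): 126 XOR 104 = 22
After XOR-ing pile 3 (size 6): 22 XOR 6 = 16
The Nim-value of this position is 16.

16


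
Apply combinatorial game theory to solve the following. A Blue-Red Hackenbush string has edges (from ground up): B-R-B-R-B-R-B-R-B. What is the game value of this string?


Edges (from ground): B-R-B-R-B-R-B-R-B
By Berlekamp's sign-expansion rule, a Blue-Red Hackenbush stalk has the value of the surreal number whose sign sequence is the edge sequence with B -> + and R -> -.
Sign sequence: +-+-+-+-+
Trace the sign expansion in the surreal number tree, starting from 0:
Edge 1: B (sign +) -> bounds (0, +inf), value = 1
Edge 2: R (sign -) -> bounds (0, 1), value = 1/2
Edge 3: B (sign +) -> bounds (1/2, 1), value = 3/4
Edge 4: R (sign -) -> bounds (1/2, 3/4), value = 5/8
Edge 5: B (sign +) -> bounds (5/8, 3/4), value = 11/16
Edge 6: R (sign -) -> bounds (5/8, 11/16), value = 21/32
Edge 7: B (sign +) -> bounds (21/32, 11/16), value = 43/64
Edge 8: R (sign -) -> bounds (21/32, 43/64), value = 85/128
Edge 9: B (sign +) -> bounds (85/128, 43/64), value = 171/256
Game value = 171/256

171/256


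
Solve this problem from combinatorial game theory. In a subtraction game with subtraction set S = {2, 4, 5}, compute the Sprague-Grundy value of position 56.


The subtraction set is S = {2, 4, 5}.
G(k) = mex{ G(k - s) : s in S, s <= k }. We compute iteratively: G(0) = 0.
G(1) = mex({}) = 0
G(2) = mex({0}) = 1
G(3) = mex({0}) = 1
G(4) = mex({0, 1}) = 2
G(5) = mex({0, 1}) = 2
G(6) = mex({0, 1, 2}) = 3
G(7) = mex({1, 2}) = 0
G(8) = mex({1, 2, 3}) = 0
G(9) = mex({0, 2}) = 1
G(10) = mex({0, 2, 3}) = 1
G(11) = mex({0, 1, 3}) = 2
Observe that G(7)..G(11) = 0, 0, 1, 1, 2 repeats G(0)..G(4) = 0, 0, 1, 1, 2.
For k >= max(S) = 5, G(k) is determined by the previous 5 values G(k-5)..G(k-1); a window of 5 consecutive values has recurred shifted by 7, so by induction G(k + 7) = G(k) for all k >= 0: the sequence is periodic from the start with period 7.
One period: G(0..6) = 0, 0, 1, 1, 2, 2, 3.
56 mod 7 = 0, so G(56) = G(0) = 0.

0


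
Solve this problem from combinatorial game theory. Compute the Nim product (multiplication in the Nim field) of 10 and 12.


Nim multiplication is bilinear over XOR: (u XOR v) * w = (u*w) XOR (v*w).
So we split each operand into its bit components and XOR the pairwise Nim products.
10 = 2 + 8 (as XOR of powers of 2).
12 = 4 + 8 (as XOR of powers of 2).
Using the standard Nim-product table on single bits:
  2*2 = 3,   2*4 = 8,   2*8 = 12,
  4*4 = 6,   4*8 = 11,  8*8 = 13,
and  1*x = x (identity), k*l = l*k (commutative).
Pairwise Nim products:
  2 * 4 = 8
  2 * 8 = 12
  8 * 4 = 11
  8 * 8 = 13
XOR them: 8 XOR 12 XOR 11 XOR 13 = 2.
Result: 10 * 12 = 2 (in Nim).

2


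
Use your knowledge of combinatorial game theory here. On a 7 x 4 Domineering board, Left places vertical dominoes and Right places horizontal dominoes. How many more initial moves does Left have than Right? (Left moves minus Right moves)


Board is 7 x 4 (rows x cols).
Left (vertical) placements: (rows-1) * cols = 6 * 4 = 24
Right (horizontal) placements: rows * (cols-1) = 7 * 3 = 21
Advantage = Left - Right = 24 - 21 = 3

3


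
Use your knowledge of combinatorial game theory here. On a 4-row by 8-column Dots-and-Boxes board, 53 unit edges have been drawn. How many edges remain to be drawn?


Grid: 4 x 8 boxes, i.e. 5 rows and 9 columns of dots.
Horizontal edges: (rows + 1) * cols = 5 * 8 = 40
Vertical edges: rows * (cols + 1) = 4 * 9 = 36
Total edges: 40 + 36 = 76
Edges drawn: 53
Remaining: 76 - 53 = 23

23


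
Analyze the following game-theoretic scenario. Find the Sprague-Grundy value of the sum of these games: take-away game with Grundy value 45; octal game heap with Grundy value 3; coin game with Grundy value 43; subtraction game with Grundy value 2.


By the Sprague-Grundy theorem, the Grundy value of a sum of games is the XOR of individual Grundy values.
take-away game: Grundy value = 45. Running XOR: 0 XOR 45 = 45
octal game heap: Grundy value = 3. Running XOR: 45 XOR 3 = 46
coin game: Grundy value = 43. Running XOR: 46 XOR 43 = 5
subtraction game: Grundy value = 2. Running XOR: 5 XOR 2 = 7
The combined Grundy value is 7.

7


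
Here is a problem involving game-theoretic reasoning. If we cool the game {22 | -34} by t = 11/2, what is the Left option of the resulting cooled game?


Original game: {22 | -34} (a switch {a | b} with a > b).
Cooling by t (for t below the temperature (a - b)/2 = 28) taxes each move by t: {a | b} cooled by t is {a - t | b + t}.
Cooling amount: t = 11/2
Cooled Left option: 22 - 11/2 = 33/2
Cooled Right option: -34 + 11/2 = -57/2
Cooled game: {33/2 | -57/2}
Left option = 33/2

33/2


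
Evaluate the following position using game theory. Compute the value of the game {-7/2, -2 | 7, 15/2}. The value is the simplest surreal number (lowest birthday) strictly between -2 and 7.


Left options: {-7/2, -2}, max = -2
Right options: {7, 15/2}, min = 7
All options are numbers and max(Left) < min(Right), so by the simplicity theorem the value is the simplest (earliest-born) number strictly between -2 and 7.
Integers -1 through 6 all lie strictly between -2 and 7.
Among integers, the simplest (lowest birthday = smallest |n|; 0 is born on day 0, +-n on day n) is 0.
No non-integer in the interval can be simpler: if x is a non-integer in the interval, then floor(x) or ceil(x) also lies in the interval (the interval contains an integer), and both are proper prefixes of x's sign expansion, i.e. born earlier. So the game value is 0.
Game value = 0

0


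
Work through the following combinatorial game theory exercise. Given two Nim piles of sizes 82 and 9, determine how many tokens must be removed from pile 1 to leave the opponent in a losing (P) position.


Piles: 82 and 9
Current XOR: 82 XOR 9 = 91 (non-zero, so this is an N-position).
To make the XOR zero, we need to find a move that balances the piles.
For pile 1 (size 82): target = 82 XOR 91 = 9
We reduce pile 1 from 82 to 9.
Tokens removed: 82 - 9 = 73
Verification: 9 XOR 9 = 0

73


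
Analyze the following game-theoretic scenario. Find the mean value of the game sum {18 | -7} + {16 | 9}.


G1 = {18 | -7}, G2 = {16 | 9}
Each is a switch {a | b} with numbers a > b; its mean value is (a + b)/2, and mean value is additive over game sums: m(G1 + G2) = m(G1) + m(G2).
Mean of G1 = (18 + (-7))/2 = 11/2 = 11/2
Mean of G2 = (16 + (9))/2 = 25/2 = 25/2
Mean of G1 + G2 = 11/2 + 25/2 = 18

18


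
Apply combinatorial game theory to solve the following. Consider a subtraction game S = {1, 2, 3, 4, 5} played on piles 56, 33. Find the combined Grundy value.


Subtraction set: {1, 2, 3, 4, 5}
For this subtraction set, G(n) = n mod 6 (period = max + 1 = 6).
Pile 1 (size 56): G(56) = 56 mod 6 = 2
Pile 2 (size 33): G(33) = 33 mod 6 = 3
Total Grundy value = XOR of all: 2 XOR 3 = 1

1


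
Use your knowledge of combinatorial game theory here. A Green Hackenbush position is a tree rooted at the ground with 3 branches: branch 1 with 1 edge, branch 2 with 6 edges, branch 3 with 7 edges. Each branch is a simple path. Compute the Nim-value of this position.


The tree has 3 branches from the ground vertex.
In Green Hackenbush, the Nim-value of a simple path of length k is k.
Branch 1: length 1, Nim-value = 1
Branch 2: length 6, Nim-value = 6
Branch 3: length 7, Nim-value = 7
Total Nim-value = XOR of all branch values:
0 XOR 1 = 1
1 XOR 6 = 7
7 XOR 7 = 0
Nim-value of the tree = 0

0


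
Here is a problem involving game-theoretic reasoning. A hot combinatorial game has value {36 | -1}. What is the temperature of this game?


The game is {36 | -1}, a switch {a | b} with numbers a > b.
Cooling {a | b} by t gives {a - t | b + t}, which stops being hot when a - t = b + t, i.e. at t = (a - b)/2. So the temperature of a switch is (a - b)/2.
Temperature = (Left option - Right option) / 2
= (36 - (-1)) / 2
= 37 / 2
= 37/2

37/2


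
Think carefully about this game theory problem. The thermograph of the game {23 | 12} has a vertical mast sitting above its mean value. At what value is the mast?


Game = {23 | 12}, a switch {a | b} with numbers a > b.
Its thermograph has left wall a - t and right wall b + t, which meet at t = (a - b)/2, where both equal (a + b)/2. So the mast (mean value) is at (a + b)/2.
Mean = (23 + (12))/2 = 35/2 = 35/2

35/2


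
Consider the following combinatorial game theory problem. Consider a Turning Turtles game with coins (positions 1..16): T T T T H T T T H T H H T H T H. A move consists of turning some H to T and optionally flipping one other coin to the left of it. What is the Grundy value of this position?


Coins: T T T T H T T T H T H H T H T H
Key fact: a single head at position k behaves exactly like a Nim heap of size k (turning it to T and optionally flipping a coin at j < k corresponds to moving the heap from k to j, or to 0), and heads combine as a disjunctive sum (two heads at the same place would cancel, matching j XOR j = 0). So the Nim-value is the XOR of the 1-indexed positions of the heads.
Face-up positions (1-indexed): [5, 9, 11, 12, 14, 16]
XOR 0 with 5: 0 XOR 5 = 5
XOR 5 with 9: 5 XOR 9 = 12
XOR 12 with 11: 12 XOR 11 = 7
XOR 7 with 12: 7 XOR 12 = 11
XOR 11 with 14: 11 XOR 14 = 5
XOR 5 with 16: 5 XOR 16 = 21
Nim-value = 21

21


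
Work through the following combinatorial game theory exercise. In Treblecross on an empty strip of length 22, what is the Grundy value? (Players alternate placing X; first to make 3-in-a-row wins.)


Treblecross: place X on empty cells; 3-in-a-row wins.
Playing within two cells of an existing X lets the opponent win at once, so sensible play treats the cells i-2..i+2 around each X as dead. The player left with no safe cell loses, so this is a normal-play take-away game on strips of safe cells.
Placing X at cell i (0-indexed) of a strip of k safe cells leaves independent strips of sizes max(0, i-2) and max(0, k-i-3). Hence G(k) = mex{ G(max(0,i-2)) XOR G(max(0,k-i-3)) : 0 <= i < k }, with G(0) = 0.
G(1): splits (0,0):0^0=0 -> mex({0}) = 1
G(2): splits (0,0):0^0=0 -> mex({0}) = 1
G(3): splits (0,0):0^0=0 -> mex({0}) = 1
G(4): splits (0,1):0^1=1 (0,0):0^0=0 -> mex({0, 1}) = 2
G(5): splits (0,2):0^1=1 (0,1):0^1=1 (0,0):0^0=0 -> mex({0, 1}) = 2
G(6) = mex({1}) = 0
G(7) = mex({0, 1, 2}) = 3
G(8) = mex({0, 1, 2}) = 3
G(9) = mex({0, 2}) = 1
G(10) = mex({0, 2, 3}) = 1
G(11) = mex({0, 3}) = 1
G(12) = mex({1, 3}) = 0
G(13) = mex({0, 1, 2, 3}) = 4
G(14) = mex({0, 1, 2}) = 3
G(15) = mex({0, 1, 2}) = 3
G(16) = mex({0, 1, 2, 4}) = 3
G(17) = mex({0, 1, 3, 4}) = 2
G(18) = mex({0, 1, 3, 4}) = 2
G(19) = mex({0, 1, 3, 5}) = 2
G(20) = mex({0, 1, 2, 3, 5}) = 4
G(21) = mex({0, 1, 2, 3, 5}) = 4
G(22) = mex({1, 2, 6}) = 0
Therefore G(22) = 0.

0


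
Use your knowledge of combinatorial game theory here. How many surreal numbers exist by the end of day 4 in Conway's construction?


Day 0: {|} = 0 is born. Count = 1.
Day n: the number of surreal numbers born by day n is 2^(n+1) - 1.
By day 0: 2^1 - 1 = 1
By day 1: 2^2 - 1 = 3
By day 2: 2^3 - 1 = 7
By day 3: 2^4 - 1 = 15
By day 4: 2^5 - 1 = 31
By day 4: 31 surreal numbers.

31


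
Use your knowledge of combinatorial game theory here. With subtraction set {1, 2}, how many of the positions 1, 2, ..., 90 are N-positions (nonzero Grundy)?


Subtraction set S = {1, 2}, so G(n) = n mod 3.
G(n) = 0 when n is a multiple of 3.
Multiples of 3 in [1, 90]: 30
N-positions (nonzero Grundy) = 90 - 30 = 60

60


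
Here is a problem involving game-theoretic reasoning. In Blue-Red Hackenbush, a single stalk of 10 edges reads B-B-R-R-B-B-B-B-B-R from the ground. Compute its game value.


Edges (from ground): B-B-R-R-B-B-B-B-B-R
By Berlekamp's sign-expansion rule, a Blue-Red Hackenbush stalk has the value of the surreal number whose sign sequence is the edge sequence with B -> + and R -> -.
Sign sequence: ++--+++++-
Trace the sign expansion in the surreal number tree, starting from 0:
Edge 1: B (sign +) -> bounds (0, +inf), value = 1
Edge 2: B (sign +) -> bounds (1, +inf), value = 2
Edge 3: R (sign -) -> bounds (1, 2), value = 3/2
Edge 4: R (sign -) -> bounds (1, 3/2), value = 5/4
Edge 5: B (sign +) -> bounds (5/4, 3/2), value = 11/8
Edge 6: B (sign +) -> bounds (11/8, 3/2), value = 23/16
Edge 7: B (sign +) -> bounds (23/16, 3/2), value = 47/32
Edge 8: B (sign +) -> bounds (47/32, 3/2), value = 95/64
Edge 9: B (sign +) -> bounds (95/64, 3/2), value = 191/128
Edge 10: R (sign -) -> bounds (95/64, 191/128), value = 381/256
Game value = 381/256

381/256
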